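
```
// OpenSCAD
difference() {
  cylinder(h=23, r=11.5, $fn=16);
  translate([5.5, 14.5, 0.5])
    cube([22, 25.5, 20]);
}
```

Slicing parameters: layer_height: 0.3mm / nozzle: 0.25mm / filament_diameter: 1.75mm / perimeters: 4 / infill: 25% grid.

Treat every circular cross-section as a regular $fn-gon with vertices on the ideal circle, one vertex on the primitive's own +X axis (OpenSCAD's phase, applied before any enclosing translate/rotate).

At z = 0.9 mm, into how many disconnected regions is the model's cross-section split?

1

At z = 0.9 mm: the cylinder: section is a regular 16-gon, circumradius r=11.5; the 22×25.5 cube at (5.5, 14.5) contributes its full rectangle; After the difference (first − rest): starting from the r=11.5 cylinder, the 22×25.5 cube at (5.5, 14.5) misses the remaining region (no effect) — 1 connected region. The result has 1 disconnected region.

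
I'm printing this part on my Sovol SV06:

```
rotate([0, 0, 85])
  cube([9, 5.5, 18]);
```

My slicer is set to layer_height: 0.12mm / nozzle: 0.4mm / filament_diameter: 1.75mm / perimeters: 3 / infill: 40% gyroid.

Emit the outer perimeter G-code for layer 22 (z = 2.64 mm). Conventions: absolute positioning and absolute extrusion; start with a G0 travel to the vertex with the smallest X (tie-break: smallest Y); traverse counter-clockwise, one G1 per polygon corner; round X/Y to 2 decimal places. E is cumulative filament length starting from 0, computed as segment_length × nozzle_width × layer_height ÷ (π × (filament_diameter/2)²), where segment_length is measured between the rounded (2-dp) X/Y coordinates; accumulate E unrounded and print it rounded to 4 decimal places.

At z = 2.64 mm: the cube (footprint 9×5.5) is included at this height; (whole slice rotated 85° about Z — lengths, areas and connectivity unchanged). The outline is a single polygon with 4 vertices. Extrusion per mm of travel: 0.4 × 0.12 / (π × 0.875²) = 0.019956. Accumulating E over each segment gives final E = 0.5787.

G0 X-5.48 Y0.48 Z2.64
G1 X0.00 Y0.00 E0.1098
G1 X0.78 Y8.97 E0.2895
G1 X-4.69 Y9.45 E0.3990
G1 X-5.48 Y0.48 E0.5787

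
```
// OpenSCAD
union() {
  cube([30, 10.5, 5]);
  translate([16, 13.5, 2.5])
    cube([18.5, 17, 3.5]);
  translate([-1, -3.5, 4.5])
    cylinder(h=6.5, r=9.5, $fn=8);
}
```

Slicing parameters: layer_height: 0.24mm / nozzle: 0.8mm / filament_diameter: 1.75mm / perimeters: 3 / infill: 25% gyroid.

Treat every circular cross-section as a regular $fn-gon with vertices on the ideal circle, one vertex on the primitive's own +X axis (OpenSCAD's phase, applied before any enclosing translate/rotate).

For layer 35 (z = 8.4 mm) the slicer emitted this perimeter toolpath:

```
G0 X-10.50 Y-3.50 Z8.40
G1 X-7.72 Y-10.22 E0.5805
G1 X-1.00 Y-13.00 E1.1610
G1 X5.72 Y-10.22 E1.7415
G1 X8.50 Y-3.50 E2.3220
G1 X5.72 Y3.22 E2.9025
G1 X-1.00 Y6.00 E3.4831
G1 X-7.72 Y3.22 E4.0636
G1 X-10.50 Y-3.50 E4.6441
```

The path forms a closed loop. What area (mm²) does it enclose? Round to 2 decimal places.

255.36 mm²

Apply the shoelace formula to the sequence of (X, Y) vertices; enclosed area = 255.36 mm².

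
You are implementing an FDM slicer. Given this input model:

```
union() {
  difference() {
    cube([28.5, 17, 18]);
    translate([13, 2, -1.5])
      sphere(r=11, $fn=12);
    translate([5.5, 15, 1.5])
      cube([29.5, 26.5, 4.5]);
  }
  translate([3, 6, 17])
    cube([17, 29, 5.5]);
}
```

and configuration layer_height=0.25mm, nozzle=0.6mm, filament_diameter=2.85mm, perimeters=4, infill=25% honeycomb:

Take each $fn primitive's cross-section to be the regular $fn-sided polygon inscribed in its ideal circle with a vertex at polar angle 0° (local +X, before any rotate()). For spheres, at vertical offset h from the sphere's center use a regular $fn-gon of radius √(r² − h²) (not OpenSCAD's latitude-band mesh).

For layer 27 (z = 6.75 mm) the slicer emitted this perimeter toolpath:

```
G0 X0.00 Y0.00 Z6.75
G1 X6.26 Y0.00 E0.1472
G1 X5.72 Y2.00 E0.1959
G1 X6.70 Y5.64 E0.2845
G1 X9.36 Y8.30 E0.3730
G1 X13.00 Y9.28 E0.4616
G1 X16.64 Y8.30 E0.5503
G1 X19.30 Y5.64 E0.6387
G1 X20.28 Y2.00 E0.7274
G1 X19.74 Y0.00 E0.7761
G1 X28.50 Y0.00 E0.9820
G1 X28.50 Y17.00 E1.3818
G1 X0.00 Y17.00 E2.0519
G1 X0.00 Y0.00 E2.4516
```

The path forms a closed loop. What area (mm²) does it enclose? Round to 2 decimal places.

Apply the shoelace formula to the sequence of (X, Y) vertices; enclosed area = 377.02 mm².

377.02 mm²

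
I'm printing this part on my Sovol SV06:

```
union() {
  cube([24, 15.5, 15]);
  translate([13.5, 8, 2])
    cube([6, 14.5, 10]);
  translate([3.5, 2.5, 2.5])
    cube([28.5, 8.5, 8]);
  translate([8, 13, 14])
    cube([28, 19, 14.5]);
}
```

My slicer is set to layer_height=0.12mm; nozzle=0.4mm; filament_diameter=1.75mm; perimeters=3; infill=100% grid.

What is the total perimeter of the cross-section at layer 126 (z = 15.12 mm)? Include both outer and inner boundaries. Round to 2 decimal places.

94.00 mm

At z = 15.12 mm: the cube is absent (z outside [0, 15]); the cube at (13.5, 8) does not reach this height (z outside [2, 12]); the cube at (3.5, 2.5) is absent (z outside [2.5, 10.5]); the 28×19 cube at (8, 13) contributes its full rectangle (perimeter 94.00 mm); Combining (union): only the 28×19 cube at (8, 13) is present, so the union is just that shape — boundary = 94.00 mm. Overall, the cross-section is a single solid region. Total boundary length (outer) = 94.00 mm.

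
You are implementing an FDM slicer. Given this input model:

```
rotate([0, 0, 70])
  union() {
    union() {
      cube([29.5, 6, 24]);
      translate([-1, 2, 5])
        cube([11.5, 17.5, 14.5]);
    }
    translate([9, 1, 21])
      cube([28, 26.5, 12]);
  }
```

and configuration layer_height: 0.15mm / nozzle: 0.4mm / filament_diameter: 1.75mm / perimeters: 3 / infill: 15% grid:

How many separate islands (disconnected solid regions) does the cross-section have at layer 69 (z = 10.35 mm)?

At z = 10.35 mm: the cube (footprint 29.5×6) is included at this height; the 11.5×17.5 cube at (-1, 2) contributes its full rectangle; Combining (union): the regions partially overlap (shared area 42.00 mm²), so overlapping operands fuse into one piece — 1 connected region; the cube at (9, 1) is not intersected at this z (z outside [21, 33]); Merging all regions: only that combined region is present, so the union is just that shape — 1 connected region; (whole slice rotated 70° about Z — lengths, areas and connectivity unchanged). Overall, the cross-section is a single solid region. Island count = 1.

1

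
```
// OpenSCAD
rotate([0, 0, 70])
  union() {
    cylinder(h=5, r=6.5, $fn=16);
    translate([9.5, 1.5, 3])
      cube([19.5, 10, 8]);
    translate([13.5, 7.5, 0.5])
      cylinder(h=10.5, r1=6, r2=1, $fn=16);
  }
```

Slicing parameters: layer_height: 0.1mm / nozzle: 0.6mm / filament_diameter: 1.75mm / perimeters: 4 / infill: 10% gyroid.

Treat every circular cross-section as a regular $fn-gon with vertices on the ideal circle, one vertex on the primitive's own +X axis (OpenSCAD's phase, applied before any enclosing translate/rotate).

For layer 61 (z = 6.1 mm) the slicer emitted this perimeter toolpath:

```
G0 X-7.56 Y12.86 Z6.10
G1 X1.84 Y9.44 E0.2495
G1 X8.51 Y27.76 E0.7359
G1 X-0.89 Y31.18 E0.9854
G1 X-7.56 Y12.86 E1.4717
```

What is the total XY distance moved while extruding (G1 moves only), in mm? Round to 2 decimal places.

Sum the Euclidean lengths of each G1 segment: total = 59.00 mm.

59.00 mm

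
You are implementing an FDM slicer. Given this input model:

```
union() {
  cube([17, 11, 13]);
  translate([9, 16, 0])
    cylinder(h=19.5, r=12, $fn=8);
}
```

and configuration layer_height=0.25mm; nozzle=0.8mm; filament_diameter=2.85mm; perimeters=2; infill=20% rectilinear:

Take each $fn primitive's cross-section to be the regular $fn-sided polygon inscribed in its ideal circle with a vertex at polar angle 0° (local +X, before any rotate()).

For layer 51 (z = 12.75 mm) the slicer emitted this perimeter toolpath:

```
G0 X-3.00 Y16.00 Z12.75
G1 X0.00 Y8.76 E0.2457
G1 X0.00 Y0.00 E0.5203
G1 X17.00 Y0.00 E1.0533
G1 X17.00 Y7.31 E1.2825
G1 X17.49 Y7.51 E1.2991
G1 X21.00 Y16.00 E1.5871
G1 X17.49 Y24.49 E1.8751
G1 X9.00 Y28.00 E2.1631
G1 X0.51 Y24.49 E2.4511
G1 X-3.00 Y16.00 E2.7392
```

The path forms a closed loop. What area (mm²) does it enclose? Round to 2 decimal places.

Apply the shoelace formula to the sequence of (X, Y) vertices; enclosed area = 505.73 mm².

505.73 mm²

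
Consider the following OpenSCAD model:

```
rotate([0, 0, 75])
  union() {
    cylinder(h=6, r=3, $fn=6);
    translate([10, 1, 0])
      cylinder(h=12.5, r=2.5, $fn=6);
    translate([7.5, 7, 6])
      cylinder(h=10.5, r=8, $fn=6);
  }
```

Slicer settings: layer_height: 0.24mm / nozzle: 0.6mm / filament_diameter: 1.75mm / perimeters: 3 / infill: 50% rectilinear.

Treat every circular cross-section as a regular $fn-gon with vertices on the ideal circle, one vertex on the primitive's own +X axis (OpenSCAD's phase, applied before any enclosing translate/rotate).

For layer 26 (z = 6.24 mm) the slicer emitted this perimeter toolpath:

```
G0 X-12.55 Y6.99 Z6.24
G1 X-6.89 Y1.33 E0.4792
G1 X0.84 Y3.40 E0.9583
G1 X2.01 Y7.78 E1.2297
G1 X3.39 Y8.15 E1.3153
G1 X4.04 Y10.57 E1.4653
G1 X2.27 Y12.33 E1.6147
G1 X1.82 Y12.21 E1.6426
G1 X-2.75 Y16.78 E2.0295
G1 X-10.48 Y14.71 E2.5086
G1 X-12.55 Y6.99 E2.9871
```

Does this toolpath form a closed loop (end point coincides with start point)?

yes

Start point (G0): (-12.55, 6.99). End point (last G1): the path returns to the start — closed.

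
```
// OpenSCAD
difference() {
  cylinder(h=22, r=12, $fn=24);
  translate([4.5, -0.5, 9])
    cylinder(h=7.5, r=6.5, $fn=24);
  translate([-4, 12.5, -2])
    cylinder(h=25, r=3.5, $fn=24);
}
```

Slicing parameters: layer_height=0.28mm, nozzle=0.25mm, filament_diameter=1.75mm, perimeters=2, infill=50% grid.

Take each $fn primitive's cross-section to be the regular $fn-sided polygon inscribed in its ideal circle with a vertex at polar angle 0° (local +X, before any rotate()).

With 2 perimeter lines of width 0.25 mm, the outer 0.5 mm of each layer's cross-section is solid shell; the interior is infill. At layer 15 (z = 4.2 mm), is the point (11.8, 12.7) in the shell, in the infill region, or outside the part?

outside

At z = 4.2 mm: the cylinder: section is a regular 24-gon, circumradius r=12; the cylinder at (4.5, -0.5) does not reach this height (z outside [9, 16.5]); the r=3.5 cylinder at (-4, 12.5) gives a regular 24-gon of circumradius 3.5 (constant along its height); Taking the first minus the rest: starting from the r=12 cylinder, the r=3.5 cylinder at (-4, 12.5) partially overlaps it — only the 9.98 mm² overlap (of its 38.05 mm²) is removed, clipping the outline — 1 connected region. Overall, the cross-section is a single solid region. The nearest boundary edge runs (6.00, 10.39)→(8.49, 8.49); distance from the point to it = 5.36 mm. The point is not inside any of the regions above, so it lies outside the cross-section (5.36 mm from the nearest boundary).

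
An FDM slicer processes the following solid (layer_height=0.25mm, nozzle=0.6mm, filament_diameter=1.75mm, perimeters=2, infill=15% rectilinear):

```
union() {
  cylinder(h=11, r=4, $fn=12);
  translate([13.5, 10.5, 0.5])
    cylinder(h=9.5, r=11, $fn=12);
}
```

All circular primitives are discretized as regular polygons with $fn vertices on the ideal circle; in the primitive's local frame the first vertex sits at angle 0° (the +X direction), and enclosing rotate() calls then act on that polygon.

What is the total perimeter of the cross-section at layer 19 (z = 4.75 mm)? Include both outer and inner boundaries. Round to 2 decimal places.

At z = 4.75 mm: the r=4 cylinder gives a regular 12-gon of circumradius 4 (constant along its height) (perimeter = 2·12·4.000·sin(180°/12) = 24.85 mm); the r=11 cylinder at (13.5, 10.5) contributes a regular 12-gon of circumradius 11 (perimeter = 2·12·11.000·sin(180°/12) = 68.33 mm); Taking the union: the 2 present regions are separate (no shared area or edge), so areas and boundary lengths simply add and each stays a separate island — boundary = 93.17 mm. Overall, the cross-section has 2 separate islands. Total boundary length (outer) = 93.17 mm.

93.17 mm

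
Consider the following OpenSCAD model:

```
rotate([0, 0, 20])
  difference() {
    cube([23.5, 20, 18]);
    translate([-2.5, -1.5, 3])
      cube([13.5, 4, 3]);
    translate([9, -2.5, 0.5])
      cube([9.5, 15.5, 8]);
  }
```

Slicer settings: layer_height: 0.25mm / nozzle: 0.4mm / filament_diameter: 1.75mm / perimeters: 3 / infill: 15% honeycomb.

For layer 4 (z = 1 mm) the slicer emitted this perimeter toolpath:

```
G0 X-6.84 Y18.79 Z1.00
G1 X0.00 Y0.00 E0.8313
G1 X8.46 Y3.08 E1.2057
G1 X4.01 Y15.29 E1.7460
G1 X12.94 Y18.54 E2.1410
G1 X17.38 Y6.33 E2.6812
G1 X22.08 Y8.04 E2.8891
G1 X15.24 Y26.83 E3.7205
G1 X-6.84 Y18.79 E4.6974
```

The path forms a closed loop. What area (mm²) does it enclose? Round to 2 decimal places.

Apply the shoelace formula to the sequence of (X, Y) vertices; enclosed area = 346.45 mm².

346.45 mm²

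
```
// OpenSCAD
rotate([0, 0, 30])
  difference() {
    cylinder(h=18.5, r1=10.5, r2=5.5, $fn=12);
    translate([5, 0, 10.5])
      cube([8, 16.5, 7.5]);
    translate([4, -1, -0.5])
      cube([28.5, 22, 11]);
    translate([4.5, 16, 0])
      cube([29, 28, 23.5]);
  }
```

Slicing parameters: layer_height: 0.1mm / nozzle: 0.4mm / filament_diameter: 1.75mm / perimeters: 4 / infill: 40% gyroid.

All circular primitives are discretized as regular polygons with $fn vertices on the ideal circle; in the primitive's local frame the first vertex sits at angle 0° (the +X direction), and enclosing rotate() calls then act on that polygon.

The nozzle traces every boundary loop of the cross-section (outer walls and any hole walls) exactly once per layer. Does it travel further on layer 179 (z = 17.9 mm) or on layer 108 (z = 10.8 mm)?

layer 108 (z = 10.8 mm)

Layer 179 (z = 17.9): the cone: at t=0.968 of its height the radius interpolates to r₁+(r₂−r₁)t = 5.662, giving a regular 12-gon of that circumradius (perimeter = 2·12·5.662·sin(180°/12) = 35.17 mm); the cube at (5, 0) (footprint 8×16.5) is included at this height (perimeter 49.00 mm); the cube at (4, -1) is absent (z outside [-0.5, 10.5]); the cube at (4.5, 16) is present — its section is the full 29×28 rectangle (perimeter 114.00 mm); Subtracting the remaining from the first: starting from the cone, the 8×16.5 cube at (5, 0) partially overlaps it — only the 0.82 mm² overlap (of its 132.00 mm²) is removed, clipping the outline; the 29×28 cube at (4.5, 16) misses the remaining region (no effect) — boundary = 35.75 mm; (rotated 30° about Z; rotation is an isometry so areas/perimeters/island counts are preserved). So its perimeter = 35.75 mm. Layer 108 (z = 10.8): the cone contributes a regular 12-gon of circumradius 7.581 (interpolated between r1=10.5 and r2=5.5 at t=0.584) (perimeter = 2·12·7.581·sin(180°/12) = 47.09 mm); the cube at (5, 0) is present — its section is the full 8×16.5 rectangle (perimeter 49.00 mm); the cube at (4, -1) is absent (z outside [-0.5, 10.5]); the 29×28 cube at (4.5, 16) contributes its full rectangle (perimeter 114.00 mm); After the difference (first − rest): starting from the cone, the 8×16.5 cube at (5, 0) partially overlaps it — only the 9.08 mm² overlap (of its 132.00 mm²) is removed, clipping the outline; the 29×28 cube at (4.5, 16) misses the remaining region (no effect) — boundary = 48.89 mm; (rotated 30° about Z; rotation is an isometry so areas/perimeters/island counts are preserved). So its perimeter = 48.89 mm. Layer 108 is larger (48.89 vs 35.75 mm).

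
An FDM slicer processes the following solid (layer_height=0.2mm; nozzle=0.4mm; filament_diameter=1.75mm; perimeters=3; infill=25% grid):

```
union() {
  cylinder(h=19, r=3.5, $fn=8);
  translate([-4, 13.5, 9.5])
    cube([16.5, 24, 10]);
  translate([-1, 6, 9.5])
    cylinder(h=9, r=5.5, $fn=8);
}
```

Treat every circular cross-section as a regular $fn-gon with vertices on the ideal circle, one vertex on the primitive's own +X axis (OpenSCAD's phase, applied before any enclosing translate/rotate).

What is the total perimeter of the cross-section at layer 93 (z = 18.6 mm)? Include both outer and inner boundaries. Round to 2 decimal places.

At z = 18.6 mm: the r=3.5 cylinder contributes a regular 8-gon of circumradius 3.5 (perimeter = 2·8·3.500·sin(180°/8) = 21.43 mm); the cube at (-4, 13.5) is present — its section is the full 16.5×24 rectangle (perimeter 81.00 mm); the cylinder at (-1, 6) is not intersected at this z (z outside [9.5, 18.5]); Taking the union: the 2 present regions are separate (no shared area or edge), so areas and boundary lengths simply add and each stays a separate island — boundary = 102.43 mm. Overall, the cross-section has 2 separate islands. Total boundary length (outer) = 102.43 mm.

102.43 mm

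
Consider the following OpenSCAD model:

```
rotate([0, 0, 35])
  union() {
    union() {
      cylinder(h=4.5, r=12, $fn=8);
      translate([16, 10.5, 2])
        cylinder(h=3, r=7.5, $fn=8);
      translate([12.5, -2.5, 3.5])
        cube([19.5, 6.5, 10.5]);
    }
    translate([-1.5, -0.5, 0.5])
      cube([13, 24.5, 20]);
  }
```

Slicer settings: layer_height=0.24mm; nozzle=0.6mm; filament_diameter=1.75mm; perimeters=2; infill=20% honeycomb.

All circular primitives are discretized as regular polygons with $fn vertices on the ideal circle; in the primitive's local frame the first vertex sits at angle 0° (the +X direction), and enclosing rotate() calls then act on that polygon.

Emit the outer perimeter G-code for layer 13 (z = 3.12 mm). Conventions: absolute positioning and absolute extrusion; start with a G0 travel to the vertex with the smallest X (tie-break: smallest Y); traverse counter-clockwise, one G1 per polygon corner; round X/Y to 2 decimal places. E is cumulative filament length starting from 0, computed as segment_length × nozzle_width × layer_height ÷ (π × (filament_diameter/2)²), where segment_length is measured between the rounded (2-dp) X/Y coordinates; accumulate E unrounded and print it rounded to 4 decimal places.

G0 X-14.99 Y18.80 Z3.12
G1 X-7.76 Y8.46 E0.7554
G1 X-11.82 Y2.08 E1.2081
G1 X-9.83 Y-6.88 E1.7576
G1 X-2.08 Y-11.82 E2.3078
G1 X6.88 Y-9.83 E2.8573
G1 X11.82 Y-2.08 E3.4075
G1 X9.83 Y6.88 E3.9570
G1 X8.73 Y7.58 E4.0351
G1 X6.63 Y10.58 E4.2543
G1 X11.39 Y11.63 E4.5461
G1 X14.47 Y16.48 E4.8901
G1 X13.23 Y22.08 E5.2335
G1 X8.39 Y25.16 E5.5769
G1 X2.78 Y23.92 E5.9209
G1 X0.16 Y19.81 E6.2127
G1 X-4.35 Y26.26 E6.6839
G1 X-14.99 Y18.80 E7.4619

At z = 3.12 mm: the cylinder: section is a regular 8-gon, circumradius r=12; the r=7.5 cylinder at (16, 10.5) gives a regular 8-gon of circumradius 7.5 (constant along its height); the cube at (12.5, -2.5) is absent (z outside [3.5, 14]); Merging all regions: the 2 present regions are separate (no shared area or edge), so areas and boundary lengths simply add and each stays a separate island — 2 connected regions; the cube at (-1.5, -0.5) is present — its section is the full 13×24.5 rectangle; Taking the union: the regions partially overlap (shared area 145.99 mm²), so overlapping operands fuse into one piece — 1 connected region; (whole slice rotated 35° about Z — lengths, areas and connectivity unchanged). The outline is a single polygon with 17 vertices. Extrusion per mm of travel: 0.6 × 0.24 / (π × 0.875²) = 0.059868. Accumulating E over each segment gives final E = 7.4619.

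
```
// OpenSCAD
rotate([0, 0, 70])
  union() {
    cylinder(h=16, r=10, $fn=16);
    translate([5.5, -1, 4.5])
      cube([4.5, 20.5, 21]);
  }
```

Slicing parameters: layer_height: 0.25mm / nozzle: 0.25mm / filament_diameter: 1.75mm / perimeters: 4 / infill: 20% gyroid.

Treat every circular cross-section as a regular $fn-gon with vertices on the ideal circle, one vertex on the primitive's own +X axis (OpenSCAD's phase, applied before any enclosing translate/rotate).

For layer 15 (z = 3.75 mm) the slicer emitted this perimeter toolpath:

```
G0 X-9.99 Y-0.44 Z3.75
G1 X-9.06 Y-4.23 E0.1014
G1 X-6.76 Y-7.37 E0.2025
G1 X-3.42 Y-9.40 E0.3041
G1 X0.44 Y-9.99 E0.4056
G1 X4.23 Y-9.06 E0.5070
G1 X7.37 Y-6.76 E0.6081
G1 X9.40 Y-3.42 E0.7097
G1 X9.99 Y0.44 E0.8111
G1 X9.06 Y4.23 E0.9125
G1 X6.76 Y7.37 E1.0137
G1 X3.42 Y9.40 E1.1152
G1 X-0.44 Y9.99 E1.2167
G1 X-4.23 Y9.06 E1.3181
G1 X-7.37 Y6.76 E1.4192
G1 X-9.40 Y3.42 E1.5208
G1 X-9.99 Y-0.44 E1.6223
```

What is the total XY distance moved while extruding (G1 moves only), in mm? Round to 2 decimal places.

Sum the Euclidean lengths of each G1 segment: total = 62.43 mm.

62.43 mm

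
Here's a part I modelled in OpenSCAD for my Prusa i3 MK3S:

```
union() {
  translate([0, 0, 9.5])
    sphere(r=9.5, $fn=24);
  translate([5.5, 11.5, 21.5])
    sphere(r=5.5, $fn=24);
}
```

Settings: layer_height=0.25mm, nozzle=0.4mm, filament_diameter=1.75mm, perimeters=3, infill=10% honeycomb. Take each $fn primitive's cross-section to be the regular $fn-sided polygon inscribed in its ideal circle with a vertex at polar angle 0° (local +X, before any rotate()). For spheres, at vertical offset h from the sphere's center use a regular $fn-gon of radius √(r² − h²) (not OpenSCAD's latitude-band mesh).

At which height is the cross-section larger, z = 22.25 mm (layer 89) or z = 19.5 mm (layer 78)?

layer 89 (z = 22.25 mm)

Layer 89 (z = 22.25): the sphere is absent (|z−center|=12.750 > r=9.5); the r=5.5 sphere at (5.5, 11.5) contributes a regular 24-gon of circumradius √(5.5²−0.75²) = 5.449 (area = (24/2)·5.449²·sin(360°/24) = 92.20 mm²); Merging all regions: only the r=5.5 sphere at (5.5, 11.5) is present, so the union is just that shape — area = 92.20 mm². So its area = 92.20 mm². Layer 78 (z = 19.5): the sphere does not reach this height (|z−center|=10.000 > r=9.5); the r=5.5 sphere at (5.5, 11.5) slices to a regular 24-gon of circumradius 5.123 (√(r²−h²) with h=2 from center) (area = (24/2)·5.123²·sin(360°/24) = 81.53 mm²); Taking the union: only the r=5.5 sphere at (5.5, 11.5) is present, so the union is just that shape — area = 81.53 mm². So its area = 81.53 mm². Layer 89 is larger (92.20 vs 81.53 mm²).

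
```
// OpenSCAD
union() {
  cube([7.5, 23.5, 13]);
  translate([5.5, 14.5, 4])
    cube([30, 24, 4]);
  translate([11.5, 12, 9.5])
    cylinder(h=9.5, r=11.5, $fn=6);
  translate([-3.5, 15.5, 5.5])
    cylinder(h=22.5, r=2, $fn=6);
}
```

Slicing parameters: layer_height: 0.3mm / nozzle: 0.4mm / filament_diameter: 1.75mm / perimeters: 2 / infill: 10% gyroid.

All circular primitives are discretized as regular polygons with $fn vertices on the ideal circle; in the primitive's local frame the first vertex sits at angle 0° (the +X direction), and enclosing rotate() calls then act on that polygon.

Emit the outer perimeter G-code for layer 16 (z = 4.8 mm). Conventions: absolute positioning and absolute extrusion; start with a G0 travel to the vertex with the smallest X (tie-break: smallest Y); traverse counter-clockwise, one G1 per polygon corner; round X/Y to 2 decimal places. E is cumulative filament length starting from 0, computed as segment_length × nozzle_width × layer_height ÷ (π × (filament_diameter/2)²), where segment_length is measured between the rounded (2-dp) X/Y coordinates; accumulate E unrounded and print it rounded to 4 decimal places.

G0 X0.00 Y0.00 Z4.80
G1 X7.50 Y0.00 E0.3742
G1 X7.50 Y14.50 E1.0976
G1 X35.50 Y14.50 E2.4945
G1 X35.50 Y38.50 E3.6919
G1 X5.50 Y38.50 E5.1886
G1 X5.50 Y23.50 E5.9369
G1 X0.00 Y23.50 E6.2113
G1 X0.00 Y0.00 E7.3837

At z = 4.8 mm: the cube (footprint 7.5×23.5) is included at this height; the cube at (5.5, 14.5) (footprint 30×24) is included at this height; the cylinder at (11.5, 12) is not intersected at this z (z outside [9.5, 19]); the cylinder at (-3.5, 15.5) does not reach this height (z outside [5.5, 28]); Taking the union: the regions partially overlap (shared area 18.00 mm²), so overlapping operands fuse into one piece — 1 connected region. The outline is a single polygon with 8 vertices. Extrusion per mm of travel: 0.4 × 0.3 / (π × 0.875²) = 0.049890. Accumulating E over each segment gives final E = 7.3837.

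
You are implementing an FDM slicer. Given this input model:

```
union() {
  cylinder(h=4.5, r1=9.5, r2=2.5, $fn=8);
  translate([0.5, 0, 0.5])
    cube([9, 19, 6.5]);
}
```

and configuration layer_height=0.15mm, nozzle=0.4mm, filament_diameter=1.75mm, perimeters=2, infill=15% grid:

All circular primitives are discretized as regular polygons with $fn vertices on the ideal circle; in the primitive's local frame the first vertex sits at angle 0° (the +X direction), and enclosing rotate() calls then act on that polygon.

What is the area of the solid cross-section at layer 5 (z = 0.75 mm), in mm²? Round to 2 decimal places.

322.43 mm²

At z = 0.75 mm: the cone: at t=0.167 of its height the radius interpolates to r₁+(r₂−r₁)t = 8.333, giving a regular 8-gon of that circumradius (area = (8/2)·8.333²·sin(360°/8) = 196.42 mm²); the cube at (0.5, 0) (footprint 9×19) is included at this height (area 171.00 mm²); Taking the union: the regions partially overlap — summed areas 367.42 mm² minus the doubly-counted overlap 44.99 mm² gives 322.43 mm² — area = 322.43 mm². Overall, the cross-section is a single solid region. Net area = 322.43 mm².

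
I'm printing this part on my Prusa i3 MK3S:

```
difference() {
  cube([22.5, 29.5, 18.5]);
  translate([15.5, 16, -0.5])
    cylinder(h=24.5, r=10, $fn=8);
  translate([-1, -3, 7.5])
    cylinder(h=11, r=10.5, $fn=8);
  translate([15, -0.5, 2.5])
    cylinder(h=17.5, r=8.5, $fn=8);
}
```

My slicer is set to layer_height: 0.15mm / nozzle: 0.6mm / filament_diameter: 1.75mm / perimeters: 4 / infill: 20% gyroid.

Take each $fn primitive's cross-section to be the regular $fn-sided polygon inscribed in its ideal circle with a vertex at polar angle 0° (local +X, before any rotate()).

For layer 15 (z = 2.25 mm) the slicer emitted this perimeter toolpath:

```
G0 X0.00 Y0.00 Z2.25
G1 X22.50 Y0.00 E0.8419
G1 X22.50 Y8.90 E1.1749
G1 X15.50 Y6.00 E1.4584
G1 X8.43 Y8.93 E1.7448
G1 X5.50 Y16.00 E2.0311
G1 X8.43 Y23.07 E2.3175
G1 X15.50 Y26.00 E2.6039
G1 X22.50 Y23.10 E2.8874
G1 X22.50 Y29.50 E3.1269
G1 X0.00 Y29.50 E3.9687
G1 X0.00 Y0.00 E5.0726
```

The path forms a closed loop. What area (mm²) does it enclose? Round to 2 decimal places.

Apply the shoelace formula to the sequence of (X, Y) vertices; enclosed area = 402.65 mm².

402.65 mm²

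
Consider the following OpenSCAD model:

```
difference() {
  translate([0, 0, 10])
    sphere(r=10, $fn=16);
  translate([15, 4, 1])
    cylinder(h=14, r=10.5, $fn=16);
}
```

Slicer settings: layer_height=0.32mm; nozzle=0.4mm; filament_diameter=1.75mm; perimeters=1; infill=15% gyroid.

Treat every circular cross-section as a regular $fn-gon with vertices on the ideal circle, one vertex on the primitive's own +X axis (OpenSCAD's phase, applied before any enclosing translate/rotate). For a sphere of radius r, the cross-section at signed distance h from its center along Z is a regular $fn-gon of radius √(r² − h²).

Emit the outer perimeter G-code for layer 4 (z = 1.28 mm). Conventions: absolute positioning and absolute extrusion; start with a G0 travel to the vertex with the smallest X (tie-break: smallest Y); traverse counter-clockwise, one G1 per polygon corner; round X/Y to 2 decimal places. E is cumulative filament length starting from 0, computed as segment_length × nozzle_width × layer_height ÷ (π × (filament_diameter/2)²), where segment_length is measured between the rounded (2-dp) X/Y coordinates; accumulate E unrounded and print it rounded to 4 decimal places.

At z = 1.28 mm: the sphere: section is a regular 16-gon, circumradius = √(r²−h²) = √(10²−8.72²) = 4.895; the cylinder at (15, 4): section is a regular 16-gon, circumradius r=10.5; Taking the first minus the rest: starting from the r=10 sphere, the r=10.5 cylinder at (15, 4) misses the remaining region (no effect) — 1 connected region. The outline is a single polygon with 16 vertices. Extrusion per mm of travel: 0.4 × 0.32 / (π × 0.875²) = 0.053216. Accumulating E over each segment gives final E = 1.6259.

G0 X-4.90 Y0.00 Z1.28
G1 X-4.52 Y-1.87 E0.1015
G1 X-3.46 Y-3.46 E0.2032
G1 X-1.87 Y-4.52 E0.3049
G1 X0.00 Y-4.90 E0.4065
G1 X1.87 Y-4.52 E0.5080
G1 X3.46 Y-3.46 E0.6097
G1 X4.52 Y-1.87 E0.7114
G1 X4.90 Y0.00 E0.8130
G1 X4.52 Y1.87 E0.9145
G1 X3.46 Y3.46 E1.0162
G1 X1.87 Y4.52 E1.1179
G1 X0.00 Y4.90 E1.2194
G1 X-1.87 Y4.52 E1.3210
G1 X-3.46 Y3.46 E1.4227
G1 X-4.52 Y1.87 E1.5244
G1 X-4.90 Y0.00 E1.6259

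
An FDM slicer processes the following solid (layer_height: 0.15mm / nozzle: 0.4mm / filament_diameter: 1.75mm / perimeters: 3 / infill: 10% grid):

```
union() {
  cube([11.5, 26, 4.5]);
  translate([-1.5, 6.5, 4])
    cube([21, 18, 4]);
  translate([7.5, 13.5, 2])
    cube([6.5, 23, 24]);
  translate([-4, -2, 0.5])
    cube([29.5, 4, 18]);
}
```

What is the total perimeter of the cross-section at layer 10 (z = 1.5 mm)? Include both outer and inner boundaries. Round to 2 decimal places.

At z = 1.5 mm: the 11.5×26 cube contributes its full rectangle (perimeter 75.00 mm); the cube at (-1.5, 6.5) is not intersected at this z (z outside [4, 8]); the cube at (7.5, 13.5) is not intersected at this z (z outside [2, 26]); the cube at (-4, -2) is present — its section is the full 29.5×4 rectangle (perimeter 67.00 mm); Combining (union): the regions partially overlap (shared area 23.00 mm²), so the edge portions inside another operand are dropped and the merged outline is re-measured after clipping — boundary = 115.00 mm. Overall, the cross-section is a single solid region. Total boundary length (outer) = 115.00 mm.

115.00 mm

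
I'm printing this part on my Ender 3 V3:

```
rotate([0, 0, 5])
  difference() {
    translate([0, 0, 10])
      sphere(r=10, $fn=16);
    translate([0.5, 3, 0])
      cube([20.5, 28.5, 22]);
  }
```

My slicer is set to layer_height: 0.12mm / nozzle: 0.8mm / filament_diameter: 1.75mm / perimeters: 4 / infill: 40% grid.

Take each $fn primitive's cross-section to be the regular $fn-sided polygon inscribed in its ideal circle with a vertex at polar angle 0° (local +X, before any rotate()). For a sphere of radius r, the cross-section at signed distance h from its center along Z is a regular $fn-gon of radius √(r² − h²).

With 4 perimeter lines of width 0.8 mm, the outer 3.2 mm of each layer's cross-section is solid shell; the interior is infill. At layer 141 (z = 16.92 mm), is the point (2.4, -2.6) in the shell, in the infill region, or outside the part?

infill

At z = 16.92 mm: the sphere: section is a regular 16-gon, circumradius = √(r²−h²) = √(10²−6.92²) = 7.219; the cube at (0.5, 3) (footprint 20.5×28.5) is included at this height; After the difference (first − rest): starting from the r=10 sphere, the 20.5×28.5 cube at (0.5, 3) partially overlaps it — only the 17.05 mm² overlap (of its 584.25 mm²) is removed, clipping the outline — 1 connected region; (whole slice rotated 5° about Z — lengths, areas and connectivity unchanged). Overall, the cross-section is a single solid region. Undo the 5° rotation: the query point maps to (2.164, -2.799) in the un-rotated model frame. The nearest boundary edge runs (5.10, -5.10)→(2.76, -6.67); distance from the point to it = 3.55 mm. The point is inside the cross-section and 3.55 mm from the nearest boundary — more than the 3.2 mm shell width (4 × 0.8), so it's in the infill interior.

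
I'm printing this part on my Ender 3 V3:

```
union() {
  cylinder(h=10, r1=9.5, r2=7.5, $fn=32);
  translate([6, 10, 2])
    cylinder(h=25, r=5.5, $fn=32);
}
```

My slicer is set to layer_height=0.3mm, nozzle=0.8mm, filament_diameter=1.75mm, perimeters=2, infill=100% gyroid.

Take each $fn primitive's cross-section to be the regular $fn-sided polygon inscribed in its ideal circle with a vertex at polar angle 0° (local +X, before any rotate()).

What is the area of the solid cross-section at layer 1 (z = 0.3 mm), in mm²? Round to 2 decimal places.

278.16 mm²

At z = 0.3 mm: the cone: at t=0.030 of its height the radius interpolates to r₁+(r₂−r₁)t = 9.440, giving a regular 32-gon of that circumradius (area = (32/2)·9.440²·sin(360°/32) = 278.16 mm²); the cylinder at (6, 10) is not intersected at this z (z outside [2, 27]); Merging all regions: only the cone is present, so the union is just that shape — area = 278.16 mm². Overall, the cross-section is a single solid region. Net area = 278.16 mm².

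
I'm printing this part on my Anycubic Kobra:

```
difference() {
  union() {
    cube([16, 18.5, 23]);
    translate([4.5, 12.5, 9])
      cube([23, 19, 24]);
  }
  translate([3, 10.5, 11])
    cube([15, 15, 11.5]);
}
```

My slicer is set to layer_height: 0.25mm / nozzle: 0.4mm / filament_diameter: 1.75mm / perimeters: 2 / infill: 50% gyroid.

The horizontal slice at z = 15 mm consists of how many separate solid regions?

2

At z = 15 mm: the 16×18.5 cube contributes its full rectangle; the cube at (4.5, 12.5) (footprint 23×19) is included at this height; Taking the union: the regions partially overlap (shared area 69.00 mm²), so overlapping operands fuse into one piece — 1 connected region; the cube at (3, 10.5) is present — its section is the full 15×15 rectangle; Taking the first minus the rest: starting from that combined region, the 15×15 cube at (3, 10.5) partially overlaps it — only the 210.50 mm² overlap (of its 225.00 mm²) is removed, clipping the outline — 2 connected regions. The result has 2 disconnected regions.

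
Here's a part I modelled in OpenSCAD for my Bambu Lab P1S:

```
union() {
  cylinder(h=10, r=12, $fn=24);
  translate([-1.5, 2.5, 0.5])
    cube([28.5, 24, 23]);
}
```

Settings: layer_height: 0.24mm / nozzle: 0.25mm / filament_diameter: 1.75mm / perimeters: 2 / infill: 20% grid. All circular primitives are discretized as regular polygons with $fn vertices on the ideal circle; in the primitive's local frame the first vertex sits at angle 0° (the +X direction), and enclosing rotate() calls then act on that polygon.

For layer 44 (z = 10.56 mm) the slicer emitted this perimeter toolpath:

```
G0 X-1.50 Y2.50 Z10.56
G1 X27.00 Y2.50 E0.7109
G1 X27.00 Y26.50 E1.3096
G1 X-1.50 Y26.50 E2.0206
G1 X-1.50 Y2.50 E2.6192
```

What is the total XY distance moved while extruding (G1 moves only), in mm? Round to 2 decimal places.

Sum the Euclidean lengths of each G1 segment: total = 105.00 mm.

105.00 mm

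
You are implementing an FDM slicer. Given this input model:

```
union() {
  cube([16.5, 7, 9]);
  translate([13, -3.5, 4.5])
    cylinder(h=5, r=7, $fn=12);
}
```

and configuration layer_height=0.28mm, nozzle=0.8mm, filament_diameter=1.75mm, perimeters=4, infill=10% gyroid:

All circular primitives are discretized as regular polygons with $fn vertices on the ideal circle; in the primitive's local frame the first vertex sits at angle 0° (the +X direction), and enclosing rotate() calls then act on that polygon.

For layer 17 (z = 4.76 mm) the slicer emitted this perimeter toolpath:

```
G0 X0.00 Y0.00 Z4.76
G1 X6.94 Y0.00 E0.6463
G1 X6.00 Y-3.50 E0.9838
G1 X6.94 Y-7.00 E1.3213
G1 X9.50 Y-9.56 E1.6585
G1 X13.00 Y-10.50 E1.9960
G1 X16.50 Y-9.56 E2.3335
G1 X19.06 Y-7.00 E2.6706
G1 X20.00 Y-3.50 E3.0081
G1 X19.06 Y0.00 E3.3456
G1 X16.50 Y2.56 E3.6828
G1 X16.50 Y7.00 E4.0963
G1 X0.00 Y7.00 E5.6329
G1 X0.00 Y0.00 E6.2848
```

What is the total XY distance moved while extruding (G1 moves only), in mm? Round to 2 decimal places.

67.49 mm

Sum the Euclidean lengths of each G1 segment: total = 67.49 mm.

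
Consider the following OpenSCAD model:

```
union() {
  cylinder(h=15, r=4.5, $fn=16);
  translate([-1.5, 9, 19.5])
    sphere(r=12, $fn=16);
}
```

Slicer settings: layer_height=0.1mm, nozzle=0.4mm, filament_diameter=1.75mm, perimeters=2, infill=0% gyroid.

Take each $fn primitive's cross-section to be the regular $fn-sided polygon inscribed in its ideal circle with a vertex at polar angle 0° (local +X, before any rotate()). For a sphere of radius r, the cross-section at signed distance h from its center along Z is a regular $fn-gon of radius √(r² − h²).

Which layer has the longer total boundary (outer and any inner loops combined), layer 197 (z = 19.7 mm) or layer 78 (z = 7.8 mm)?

layer 197 (z = 19.7 mm)

Layer 197 (z = 19.7): the cylinder does not reach this height (z outside [0, 15]); the r=12 sphere at (-1.5, 9) slices to a regular 16-gon of circumradius 11.998 (√(r²−h²) with h=0.2 from center) (perimeter = 2·16·11.998·sin(180°/16) = 74.90 mm); Merging all regions: only the r=12 sphere at (-1.5, 9) is present, so the union is just that shape — boundary = 74.90 mm. So its perimeter = 74.90 mm. Layer 78 (z = 7.8): the r=4.5 cylinder contributes a regular 16-gon of circumradius 4.5 (perimeter = 2·16·4.500·sin(180°/16) = 28.09 mm); the sphere at (-1.5, 9): section is a regular 16-gon, circumradius = √(r²−h²) = √(12²−11.7²) = 2.666 (perimeter = 2·16·2.666·sin(180°/16) = 16.65 mm); Taking the union: the 2 present regions are separate (no shared area or edge), so areas and boundary lengths simply add and each stays a separate island — boundary = 44.74 mm. So its perimeter = 44.74 mm. Layer 197 is larger (74.90 vs 44.74 mm).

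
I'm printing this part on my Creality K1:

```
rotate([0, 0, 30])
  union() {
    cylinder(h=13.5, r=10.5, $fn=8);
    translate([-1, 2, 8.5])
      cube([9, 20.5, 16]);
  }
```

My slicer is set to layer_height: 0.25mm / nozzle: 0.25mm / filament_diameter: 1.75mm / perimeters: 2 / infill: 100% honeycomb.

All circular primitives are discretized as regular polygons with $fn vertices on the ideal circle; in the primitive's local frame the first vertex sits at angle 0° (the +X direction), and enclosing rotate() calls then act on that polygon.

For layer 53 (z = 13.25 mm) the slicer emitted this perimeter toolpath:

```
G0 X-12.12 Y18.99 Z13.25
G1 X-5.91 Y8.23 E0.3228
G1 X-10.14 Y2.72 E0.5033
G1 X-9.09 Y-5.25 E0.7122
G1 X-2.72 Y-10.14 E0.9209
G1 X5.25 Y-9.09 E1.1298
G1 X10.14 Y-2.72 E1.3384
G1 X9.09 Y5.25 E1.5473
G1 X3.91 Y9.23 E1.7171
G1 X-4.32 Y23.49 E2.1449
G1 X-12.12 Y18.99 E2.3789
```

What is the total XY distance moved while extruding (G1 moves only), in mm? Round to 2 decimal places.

Sum the Euclidean lengths of each G1 segment: total = 91.55 mm.

91.55 mm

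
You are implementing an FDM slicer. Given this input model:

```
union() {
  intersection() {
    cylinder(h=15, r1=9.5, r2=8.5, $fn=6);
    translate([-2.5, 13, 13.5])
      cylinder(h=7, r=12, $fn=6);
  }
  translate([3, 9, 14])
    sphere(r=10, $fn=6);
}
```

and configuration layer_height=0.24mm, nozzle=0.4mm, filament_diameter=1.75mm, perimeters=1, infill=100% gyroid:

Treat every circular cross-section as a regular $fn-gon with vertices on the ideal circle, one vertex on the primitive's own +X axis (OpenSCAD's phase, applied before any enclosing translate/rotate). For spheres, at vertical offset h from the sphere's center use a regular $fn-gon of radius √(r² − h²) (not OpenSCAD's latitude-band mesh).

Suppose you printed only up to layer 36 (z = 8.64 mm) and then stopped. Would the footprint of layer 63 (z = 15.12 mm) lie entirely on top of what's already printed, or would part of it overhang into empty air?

part overhangs

Compare the two slices. At z = 8.64: the cone: at t=0.576 of its height the radius interpolates to r₁+(r₂−r₁)t = 8.924, giving a regular 6-gon of that circumradius (area = (6/2)·8.924²·sin(360°/6) = 206.91 mm²); the cylinder at (-2.5, 13) is not intersected at this z (z outside [13.5, 20.5]); Keeping only the common overlap: at least one operand is absent at this height, so nothing remains; the r=10 sphere at (3, 9) contributes a regular 6-gon of circumradius √(10²−5.36²) = 8.442 (area = (6/2)·8.442²·sin(360°/6) = 185.17 mm²); Taking the union: only the r=10 sphere at (3, 9) is present, so the union is just that shape — area = 185.17 mm². At z = 15.12: the cone is not intersected at this z (z outside [0, 15]); the r=12 cylinder at (-2.5, 13) gives a regular 6-gon of circumradius 12 (constant along its height) (area = (6/2)·12.000²·sin(360°/6) = 374.12 mm²); Keeping only the common overlap: at least one operand is absent at this height, so nothing remains; the r=10 sphere at (3, 9) slices to a regular 6-gon of circumradius 9.937 (√(r²−h²) with h=1.12 from center) (area = (6/2)·9.937²·sin(360°/6) = 256.55 mm²); Combining (union): only the r=10 sphere at (3, 9) is present, so the union is just that shape — area = 256.55 mm². Checking containment: at z = 15.12 the cross-section extends beyond the z = 8.64 cross-section by about 71.38 mm².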